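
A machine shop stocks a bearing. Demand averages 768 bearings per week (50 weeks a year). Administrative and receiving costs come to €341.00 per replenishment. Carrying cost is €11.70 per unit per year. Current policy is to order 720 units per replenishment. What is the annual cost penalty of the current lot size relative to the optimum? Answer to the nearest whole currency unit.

Extra cost ≈ €4,894 per year

Annual demand D = 768 × 50 = 38,400.
EOQ = √(2DS/H) = √(2 × 38,400 × 341 / 11.7) ≈ 1496.11.
Cost at Q* = (D/Q*)S + (Q*/2)H = √(2DSH) ≈ €17,504.54.
Cost at Q = 720: (38,400/720)×341 + (720/2)×11.7 = €18,186.67 + €4,212.00 = €22,398.67.
Excess = €22,398.67 − €17,504.54 = €4,894.13.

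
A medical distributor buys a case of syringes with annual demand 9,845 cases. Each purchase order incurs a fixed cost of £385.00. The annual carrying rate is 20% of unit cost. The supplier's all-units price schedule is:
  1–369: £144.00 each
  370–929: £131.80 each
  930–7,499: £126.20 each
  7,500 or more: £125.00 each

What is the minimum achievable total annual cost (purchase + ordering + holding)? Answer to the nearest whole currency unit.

Holding cost per unit per year at price C is H = 0.20·C.
For each price level, check whether its EOQ is feasible; otherwise the best quantity at that price is the breakpoint.
Tier 1 (£144.00): EOQ = 513.0 exceeds tier's upper bound 369, so this tier is dominated.
EOQ at £131.80 = 536.3 (feasible in tier 2): TC = 9,845×£131.80 + (9,845/536.3)×385 + (536.3/2)×0.20×£131.80 = £1,311,706.98.
EOQ at £126.20 = 548.0 < 930, so use break Q=930: TC = 9,845×£126.20 + (9,845/930.0)×385 + (930.0/2)×0.20×£126.20 = £1,258,251.22.
EOQ at £125.00 = 550.7 < 7500, so use break Q=7500: TC = 9,845×£125.00 + (9,845/7500.0)×385 + (7500.0/2)×0.20×£125.00 = £1,324,880.38.
Lowest total cost among the candidates is at Q = 930.0.

TC* ≈ £1,258,251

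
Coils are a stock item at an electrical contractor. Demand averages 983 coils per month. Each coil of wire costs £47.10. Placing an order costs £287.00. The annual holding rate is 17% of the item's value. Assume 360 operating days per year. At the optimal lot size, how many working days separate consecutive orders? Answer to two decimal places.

Annual demand D = 983 × 12 = 11,796.
Holding cost H = 0.17 × £47.10 = £8.0070 per unit per year.
EOQ = √(2DS/H) = √(2 × 11,796 × 287 / 8.007) ≈ 919.58.
Cycle time = Q*/D × 360 = 919.58 / 11,796 × 360 ≈ 28.064 days.

T ≈ 28.06 days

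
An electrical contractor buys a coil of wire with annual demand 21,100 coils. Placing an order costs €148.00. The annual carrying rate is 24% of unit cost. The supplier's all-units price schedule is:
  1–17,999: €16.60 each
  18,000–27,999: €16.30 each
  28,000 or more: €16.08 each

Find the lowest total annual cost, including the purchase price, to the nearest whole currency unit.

TC* ≈ €355,248

Holding cost per unit per year at price C is H = 0.24·C.
For each price level, check whether its EOQ is feasible; otherwise the best quantity at that price is the breakpoint.
EOQ at €16.60 = 1252.1 (feasible in tier 1): TC = 21,100×€16.60 + (21,100/1252.1)×148 + (1252.1/2)×0.24×€16.60 = €355,248.23.
EOQ at €16.30 = 1263.5 < 18000, so use break Q=18000: TC = 21,100×€16.30 + (21,100/18000.0)×148 + (18000.0/2)×0.24×€16.30 = €379,311.49.
EOQ at €16.08 = 1272.2 < 28000, so use break Q=28000: TC = 21,100×€16.08 + (21,100/28000.0)×148 + (28000.0/2)×0.24×€16.08 = €393,428.33.
Lowest total cost among the candidates is at Q = 1252.1.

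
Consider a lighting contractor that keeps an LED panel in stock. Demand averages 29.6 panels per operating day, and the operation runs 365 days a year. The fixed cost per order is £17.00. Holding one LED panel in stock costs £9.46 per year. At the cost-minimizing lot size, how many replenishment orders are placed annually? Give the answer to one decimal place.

N ≈ 54.8 orders per year

Annual demand D = 29.6 × 365 = 10,804.
Q* = √(2DS/H) = √(2 × 10,804 × 17 / 9.46) ≈ 197.05.
Orders per year = D / Q* = 10,804 / 197.05 ≈ 54.827.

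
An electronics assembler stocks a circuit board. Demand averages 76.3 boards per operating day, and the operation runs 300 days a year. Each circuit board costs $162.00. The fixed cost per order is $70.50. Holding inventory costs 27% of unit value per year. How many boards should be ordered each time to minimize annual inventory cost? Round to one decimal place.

Q* ≈ 271.6 boards

Annual demand D = 76.3 × 300 = 22,890.
Holding cost H = 0.27 × $162.00 = $43.7400 per unit per year.
EOQ = √(2DS / H) = √(2 × 22,890 × 70.5 / 43.74).
= √(3,227,490 / 43.74) = √73,788.0658 ≈ 271.640.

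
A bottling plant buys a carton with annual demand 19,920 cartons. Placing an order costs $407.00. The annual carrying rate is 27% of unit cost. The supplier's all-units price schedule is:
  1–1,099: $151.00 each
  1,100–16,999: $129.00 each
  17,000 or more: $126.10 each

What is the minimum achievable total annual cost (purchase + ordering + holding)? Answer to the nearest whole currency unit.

TC* ≈ $2,596,207

Holding cost per unit per year at price C is H = 0.27·C.
Evaluate total cost at each tier's feasible EOQ or, if the EOQ is below the tier, at the tier's minimum quantity.
EOQ at $151.00 = 630.6 (feasible in tier 1): TC = 19,920×$151.00 + (19,920/630.6)×407 + (630.6/2)×0.27×$151.00 = $3,033,631.49.
EOQ at $129.00 = 682.3 < 1100, so use break Q=1100: TC = 19,920×$129.00 + (19,920/1100.0)×407 + (1100.0/2)×0.27×$129.00 = $2,596,206.90.
EOQ at $126.10 = 690.1 < 17000, so use break Q=17000: TC = 19,920×$126.10 + (19,920/17000.0)×407 + (17000.0/2)×0.27×$126.10 = $2,801,788.41.
Lowest total cost among the candidates is at Q = 1100.0.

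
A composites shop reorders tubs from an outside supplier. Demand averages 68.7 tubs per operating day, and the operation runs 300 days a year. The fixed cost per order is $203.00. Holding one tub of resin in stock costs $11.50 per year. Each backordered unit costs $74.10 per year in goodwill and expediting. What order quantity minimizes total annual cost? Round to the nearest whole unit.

Annual demand D = 68.7 × 300 = 20,610.
With planned backorders, Q* = √(2DS/H) · √((H+B)/B).
√(2DS/H) = √(2 × 20,610 × 203 / 11.5) = 853.008.
√((H+B)/B) = √((11.5+74.1)/74.1) = 1.0748.
Q* ≈ 916.813.

Q* ≈ 917 tubs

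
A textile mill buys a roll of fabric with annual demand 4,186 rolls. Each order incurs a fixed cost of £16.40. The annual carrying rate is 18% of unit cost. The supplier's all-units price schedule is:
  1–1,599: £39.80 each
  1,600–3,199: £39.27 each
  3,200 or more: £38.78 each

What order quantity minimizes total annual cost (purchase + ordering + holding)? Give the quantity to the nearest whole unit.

Q* ≈ 138 rolls

Holding cost per unit per year at price C is H = 0.18·C.
For each price level, check whether its EOQ is feasible; otherwise the best quantity at that price is the breakpoint.
EOQ at £39.80 = 138.4 (feasible in tier 1): TC = 4,186×£39.80 + (4,186/138.4)×16.4 + (138.4/2)×0.18×£39.80 = £167,594.58.
EOQ at £39.27 = 139.4 < 1600, so use break Q=1600: TC = 4,186×£39.27 + (4,186/1600.0)×16.4 + (1600.0/2)×0.18×£39.27 = £170,082.01.
EOQ at £38.78 = 140.2 < 3200, so use break Q=3200: TC = 4,186×£38.78 + (4,186/3200.0)×16.4 + (3200.0/2)×0.18×£38.78 = £173,523.17.
Lowest total cost is £167,594.58 at Q = 138.4.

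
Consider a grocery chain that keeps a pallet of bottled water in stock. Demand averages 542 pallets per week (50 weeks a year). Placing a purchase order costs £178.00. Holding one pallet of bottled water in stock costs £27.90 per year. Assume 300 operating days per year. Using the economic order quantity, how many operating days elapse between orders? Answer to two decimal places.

Annual demand D = 542 × 50 = 27,100.
EOQ = √(2DS/H) = √(2 × 27,100 × 178 / 27.9) ≈ 588.04.
Cycle time = Q*/D × 300 = 588.04 / 27,100 × 300 ≈ 6.510 days.

T ≈ 6.51 days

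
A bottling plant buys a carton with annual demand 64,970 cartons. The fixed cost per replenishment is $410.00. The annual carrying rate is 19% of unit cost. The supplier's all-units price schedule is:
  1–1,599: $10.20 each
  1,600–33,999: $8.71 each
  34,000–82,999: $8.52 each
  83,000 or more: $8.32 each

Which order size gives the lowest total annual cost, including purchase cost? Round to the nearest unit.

Holding cost per unit per year at price C is H = 0.19·C.
Evaluate total cost at each tier's feasible EOQ or, if the EOQ is below the tier, at the tier's minimum quantity.
Tier 1 ($10.20): EOQ = 5243.1 exceeds tier's upper bound 1599, so this tier is dominated.
EOQ at $8.71 = 5673.8 (feasible in tier 2): TC = 64,970×$8.71 + (64,970/5673.8)×410 + (5673.8/2)×0.19×$8.71 = $575,278.35.
EOQ at $8.52 = 5736.8 < 34000, so use break Q=34000: TC = 64,970×$8.52 + (64,970/34000.0)×410 + (34000.0/2)×0.19×$8.52 = $581,847.46.
EOQ at $8.32 = 5805.3 < 83000, so use break Q=83000: TC = 64,970×$8.32 + (64,970/83000.0)×410 + (83000.0/2)×0.19×$8.32 = $606,474.54.
Lowest total cost is $575,278.35 at Q = 5673.8.

Q* ≈ 5,674 cartons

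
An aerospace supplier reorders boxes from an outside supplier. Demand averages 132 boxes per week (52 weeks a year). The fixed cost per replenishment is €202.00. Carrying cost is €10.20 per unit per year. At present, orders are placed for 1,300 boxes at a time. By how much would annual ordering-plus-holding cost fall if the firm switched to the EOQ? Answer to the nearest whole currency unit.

Annual demand D = 132 × 52 = 6,864.
EOQ = √(2DS/H) = √(2 × 6,864 × 202 / 10.2) ≈ 521.41.
Cost at Q* = (D/Q*)S + (Q*/2)H = √(2DSH) ≈ €5,318.38.
Cost at Q = 1,300: (6,864/1,300)×202 + (1,300/2)×10.2 = €1,066.56 + €6,630.00 = €7,696.56.
Excess = €7,696.56 − €5,318.38 = €2,378.18.

Extra cost ≈ €2,378 per year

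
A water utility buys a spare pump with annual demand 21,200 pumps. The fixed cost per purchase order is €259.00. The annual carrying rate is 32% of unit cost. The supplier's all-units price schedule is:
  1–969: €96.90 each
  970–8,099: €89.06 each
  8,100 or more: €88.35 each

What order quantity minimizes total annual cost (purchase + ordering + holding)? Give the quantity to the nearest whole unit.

Q* ≈ 970 pumps

Holding cost per unit per year at price C is H = 0.32·C.
Candidates are each tier's EOQ (if it falls in that tier) and each price-break quantity.
EOQ at €96.90 = 595.1 (feasible in tier 1): TC = 21,200×€96.90 + (21,200/595.1)×259 + (595.1/2)×0.32×€96.90 = €2,072,733.11.
EOQ at €89.06 = 620.7 < 970, so use break Q=970: TC = 21,200×€89.06 + (21,200/970.0)×259 + (970.0/2)×0.32×€89.06 = €1,907,554.73.
EOQ at €88.35 = 623.2 < 8100, so use break Q=8100: TC = 21,200×€88.35 + (21,200/8100.0)×259 + (8100.0/2)×0.32×€88.35 = €1,988,199.48.
Lowest total cost is €1,907,554.73 at Q = 970.0.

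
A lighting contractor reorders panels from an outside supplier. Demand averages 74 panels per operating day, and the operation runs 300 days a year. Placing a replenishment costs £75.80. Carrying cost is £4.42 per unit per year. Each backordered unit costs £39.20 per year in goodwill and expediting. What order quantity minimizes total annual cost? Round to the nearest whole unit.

Q* ≈ 920 panels

Annual demand D = 74 × 300 = 22,200.
With planned backorders, Q* = √(2DS/H) · √((H+B)/B).
√(2DS/H) = √(2 × 22,200 × 75.8 / 4.42) = 872.599.
√((H+B)/B) = √((4.42+39.2)/39.2) = 1.0549.
Q* ≈ 920.481.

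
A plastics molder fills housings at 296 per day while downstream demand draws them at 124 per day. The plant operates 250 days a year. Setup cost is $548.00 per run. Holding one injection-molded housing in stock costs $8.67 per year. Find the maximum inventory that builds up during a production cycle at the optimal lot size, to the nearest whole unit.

Annual demand D = 124 × 250 = 31,000.
Production build-up factor (1 − d/p) = 1 − 124/296 = 0.5811.
Q* = √(2DS / (H(1 − d/p))) = √(2 × 31,000 × 548 / (8.67 × 0.5811)).
= √(33,976,000 / 5.038) ≈ 2596.918.
Maximum inventory = Q*(1 − d/p) = 2596.918 × 0.5811 ≈ 1509.020.

I_max ≈ 1,509 housings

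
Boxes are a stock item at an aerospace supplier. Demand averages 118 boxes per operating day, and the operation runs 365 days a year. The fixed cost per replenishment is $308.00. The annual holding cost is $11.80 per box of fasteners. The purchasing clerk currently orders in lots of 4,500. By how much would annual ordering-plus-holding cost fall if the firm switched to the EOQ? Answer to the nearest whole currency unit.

Annual demand D = 118 × 365 = 43,070.
EOQ = √(2DS/H) = √(2 × 43,070 × 308 / 11.8) ≈ 1499.47.
Cost at Q* = (D/Q*)S + (Q*/2)H = √(2DSH) ≈ $17,693.71.
Cost at Q = 4,500: (43,070/4,500)×308 + (4,500/2)×11.8 = $2,947.90 + $26,550.00 = $29,497.90.
Excess = $29,497.90 − $17,693.71 = $11,804.20.

Extra cost ≈ $11,804 per year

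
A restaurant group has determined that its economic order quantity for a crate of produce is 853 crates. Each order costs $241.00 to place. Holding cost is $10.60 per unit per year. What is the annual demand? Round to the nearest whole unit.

D ≈ 16,001 crates per year

The basic EOQ model gives Q* = √(2DS/H); rearrange for the unknown.
From Q* = √(2DS/H): D = Q*²H / (2S) = 853² × 10.6 / (2 × 241) = 16001.360.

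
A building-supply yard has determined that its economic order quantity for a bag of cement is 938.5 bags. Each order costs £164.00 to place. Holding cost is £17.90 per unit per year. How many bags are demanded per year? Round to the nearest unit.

The basic EOQ model gives Q* = √(2DS/H); rearrange for the unknown.
From Q* = √(2DS/H): D = Q*²H / (2S) = 938.5² × 17.9 / (2 × 164) = 48067.080.

D ≈ 48,067 bags per year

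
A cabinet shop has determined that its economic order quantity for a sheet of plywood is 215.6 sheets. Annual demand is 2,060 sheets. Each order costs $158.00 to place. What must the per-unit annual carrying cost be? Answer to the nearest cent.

H ≈ $14.00

The basic EOQ model gives Q* = √(2DS/H); rearrange for the unknown.
From Q* = √(2DS/H): H = 2DS / Q*² = 2 × 2,060 × 158 / 215.6² = 14.0042.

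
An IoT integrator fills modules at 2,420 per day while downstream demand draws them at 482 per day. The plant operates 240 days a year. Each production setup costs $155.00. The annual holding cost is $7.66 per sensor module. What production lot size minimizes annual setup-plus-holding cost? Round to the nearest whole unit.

Q* ≈ 2,418 modules

Annual demand D = 482 × 240 = 115,680.
Production build-up factor (1 − d/p) = 1 − 482/2,420 = 0.8008.
Q* = √(2DS / (H(1 − d/p))) = √(2 × 115,680 × 155 / (7.66 × 0.8008)).
= √(35,860,800 / 6.1343) ≈ 2417.834.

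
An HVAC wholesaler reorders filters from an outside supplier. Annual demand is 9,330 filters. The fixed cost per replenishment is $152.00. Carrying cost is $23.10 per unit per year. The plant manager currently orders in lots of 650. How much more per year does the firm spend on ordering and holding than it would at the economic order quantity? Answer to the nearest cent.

Extra cost ≈ $1,594.90 per year

EOQ = √(2DS/H) = √(2 × 9,330 × 152 / 23.1) ≈ 350.41.
Cost at Q* = (D/Q*)S + (Q*/2)H = √(2DSH) ≈ $8,094.38.
Cost at Q = 650: (9,330/650)×152 + (650/2)×23.1 = $2,181.78 + $7,507.50 = $9,689.28.
Excess = $9,689.28 − $8,094.38 = $1,594.90.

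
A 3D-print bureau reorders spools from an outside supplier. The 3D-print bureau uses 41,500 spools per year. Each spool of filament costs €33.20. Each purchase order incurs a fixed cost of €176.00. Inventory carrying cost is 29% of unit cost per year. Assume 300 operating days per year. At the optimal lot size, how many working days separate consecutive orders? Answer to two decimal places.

Holding cost H = 0.29 × €33.20 = €9.6280 per unit per year.
Q* = √(2DS/H) = √(2 × 41,500 × 176 / 9.628) ≈ 1231.76.
Cycle time = Q*/D × 300 = 1231.76 / 41,500 × 300 ≈ 8.904 days.

T ≈ 8.90 days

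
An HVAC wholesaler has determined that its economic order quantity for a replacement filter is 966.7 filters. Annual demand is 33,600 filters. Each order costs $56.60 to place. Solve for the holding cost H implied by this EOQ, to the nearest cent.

The basic EOQ model gives Q* = √(2DS/H); rearrange for the unknown.
From Q* = √(2DS/H): H = 2DS / Q*² = 2 × 33,600 × 56.6 / 966.7² = 4.0701.

H ≈ $4.07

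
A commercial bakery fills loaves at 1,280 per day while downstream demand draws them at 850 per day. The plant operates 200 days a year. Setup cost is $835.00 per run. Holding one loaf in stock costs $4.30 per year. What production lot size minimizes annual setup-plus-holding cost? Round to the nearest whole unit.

Q* ≈ 14,019 loaves

Annual demand D = 850 × 200 = 170,000.
Production build-up factor (1 − d/p) = 1 − 850/1,280 = 0.3359.
Q* = √(2DS / (H(1 − d/p))) = √(2 × 170,000 × 835 / (4.3 × 0.3359)).
= √(283,900,000 / 1.4445) ≈ 14019.071.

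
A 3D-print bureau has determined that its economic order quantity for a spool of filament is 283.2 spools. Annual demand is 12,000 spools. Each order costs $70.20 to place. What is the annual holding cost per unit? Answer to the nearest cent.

The basic EOQ model gives Q* = √(2DS/H); rearrange for the unknown.
From Q* = √(2DS/H): H = 2DS / Q*² = 2 × 12,000 × 70.2 / 283.2² = 21.0069.

H ≈ $21.01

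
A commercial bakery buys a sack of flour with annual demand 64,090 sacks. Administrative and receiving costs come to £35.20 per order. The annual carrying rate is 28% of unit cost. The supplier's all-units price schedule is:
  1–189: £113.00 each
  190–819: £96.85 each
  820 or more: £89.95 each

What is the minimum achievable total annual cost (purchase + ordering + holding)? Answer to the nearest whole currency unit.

TC* ≈ £5,777,973

Holding cost per unit per year at price C is H = 0.28·C.
Candidates are each tier's EOQ (if it falls in that tier) and each price-break quantity.
Tier 1 (£113.00): EOQ = 377.6 exceeds tier's upper bound 189, so this tier is dominated.
EOQ at £96.85 = 407.9 (feasible in tier 2): TC = 64,090×£96.85 + (64,090/407.9)×35.2 + (407.9/2)×0.28×£96.85 = £6,218,177.90.
EOQ at £89.95 = 423.3 < 820, so use break Q=820: TC = 64,090×£89.95 + (64,090/820.0)×35.2 + (820.0/2)×0.28×£89.95 = £5,777,972.94.
Lowest total cost among the candidates is at Q = 820.0.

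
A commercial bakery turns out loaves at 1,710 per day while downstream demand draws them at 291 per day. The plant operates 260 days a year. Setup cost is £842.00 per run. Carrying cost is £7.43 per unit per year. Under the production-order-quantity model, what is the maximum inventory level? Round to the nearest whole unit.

Annual demand D = 291 × 260 = 75,660.
Production build-up factor (1 − d/p) = 1 − 291/1,710 = 0.8298.
Q* = √(2DS / (H(1 − d/p))) = √(2 × 75,660 × 842 / (7.43 × 0.8298)).
= √(127,411,440 / 6.1656) ≈ 4545.866.
Maximum inventory = Q*(1 − d/p) = 4545.866 × 0.8298 ≈ 3772.272.

I_max ≈ 3,772 loaves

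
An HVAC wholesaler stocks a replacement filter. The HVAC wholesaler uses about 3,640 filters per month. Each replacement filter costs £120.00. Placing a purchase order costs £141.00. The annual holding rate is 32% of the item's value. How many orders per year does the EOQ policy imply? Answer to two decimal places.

Annual demand D = 3,640 × 12 = 43,680.
Holding cost H = 0.32 × £120.00 = £38.4000 per unit per year.
The optimal lot size = √(2DS/H) = √(2 × 43,680 × 141 / 38.4) ≈ 566.37.
Orders per year = D / Q* = 43,680 / 566.37 ≈ 77.123.

N ≈ 77.12 orders per year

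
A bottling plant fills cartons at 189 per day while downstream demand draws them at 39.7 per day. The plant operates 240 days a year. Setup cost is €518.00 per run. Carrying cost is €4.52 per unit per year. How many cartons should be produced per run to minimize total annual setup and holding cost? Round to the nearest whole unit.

Annual demand D = 39.7 × 240 = 9,528.
Production build-up factor (1 − d/p) = 1 − 39.7/189 = 0.7899.
Q* = √(2DS / (H(1 − d/p))) = √(2 × 9,528 × 518 / (4.52 × 0.7899)).
= √(9,871,008 / 3.5706) ≈ 1662.695.

Q* ≈ 1,663 cartons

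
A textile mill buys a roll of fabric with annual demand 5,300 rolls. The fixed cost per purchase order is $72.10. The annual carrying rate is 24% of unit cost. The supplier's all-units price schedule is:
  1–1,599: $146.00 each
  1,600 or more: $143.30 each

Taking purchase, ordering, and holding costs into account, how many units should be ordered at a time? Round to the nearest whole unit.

Q* ≈ 148 rolls

Holding cost per unit per year at price C is H = 0.24·C.
For each price level, check whether its EOQ is feasible; otherwise the best quantity at that price is the breakpoint.
EOQ at $146.00 = 147.7 (feasible in tier 1): TC = 5,300×$146.00 + (5,300/147.7)×72.1 + (147.7/2)×0.24×$146.00 = $778,974.91.
EOQ at $143.30 = 149.1 < 1600, so use break Q=1600: TC = 5,300×$143.30 + (5,300/1600.0)×72.1 + (1600.0/2)×0.24×$143.30 = $787,242.43.
Lowest total cost is $778,974.91 at Q = 147.7.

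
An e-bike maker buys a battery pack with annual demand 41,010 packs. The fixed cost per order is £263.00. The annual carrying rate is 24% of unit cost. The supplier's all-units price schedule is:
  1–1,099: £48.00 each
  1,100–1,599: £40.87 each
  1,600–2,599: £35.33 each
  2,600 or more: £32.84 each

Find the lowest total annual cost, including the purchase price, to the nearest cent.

Holding cost per unit per year at price C is H = 0.24·C.
Evaluate total cost at each tier's feasible EOQ or, if the EOQ is below the tier, at the tier's minimum quantity.
Tier 1 (£48.00): EOQ = 1368.4 exceeds tier's upper bound 1099, so this tier is dominated.
EOQ at £40.87 = 1483.0 (feasible in tier 2): TC = 41,010×£40.87 + (41,010/1483.0)×263 + (1483.0/2)×0.24×£40.87 = £1,690,624.77.
EOQ at £35.33 = 1595.0 < 1600, so use break Q=1600: TC = 41,010×£35.33 + (41,010/1600.0)×263 + (1600.0/2)×0.24×£35.33 = £1,462,407.68.
EOQ at £32.84 = 1654.4 < 2600, so use break Q=2600: TC = 41,010×£32.84 + (41,010/2600.0)×263 + (2600.0/2)×0.24×£32.84 = £1,361,162.80.
Lowest total cost among the candidates is at Q = 2600.0.

TC* ≈ £1,361,162.80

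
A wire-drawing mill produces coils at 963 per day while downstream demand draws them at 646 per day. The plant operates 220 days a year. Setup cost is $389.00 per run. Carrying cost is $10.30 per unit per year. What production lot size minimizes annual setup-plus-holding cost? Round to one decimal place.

Q* ≈ 5,710.6 coils

Annual demand D = 646 × 220 = 142,120.
Production build-up factor (1 − d/p) = 1 − 646/963 = 0.3292.
Q* = √(2DS / (H(1 − d/p))) = √(2 × 142,120 × 389 / (10.3 × 0.3292)).
= √(110,569,360 / 3.3906) ≈ 5710.607.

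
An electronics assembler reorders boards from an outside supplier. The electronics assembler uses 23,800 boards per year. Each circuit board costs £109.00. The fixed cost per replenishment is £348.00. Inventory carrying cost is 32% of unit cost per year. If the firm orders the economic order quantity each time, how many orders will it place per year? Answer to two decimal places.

Holding cost H = 0.32 × £109.00 = £34.8800 per unit per year.
Q* = √(2DS/H) = √(2 × 23,800 × 348 / 34.88) ≈ 689.14.
Orders per year = D / Q* = 23,800 / 689.14 ≈ 34.536.

N ≈ 34.54 orders per year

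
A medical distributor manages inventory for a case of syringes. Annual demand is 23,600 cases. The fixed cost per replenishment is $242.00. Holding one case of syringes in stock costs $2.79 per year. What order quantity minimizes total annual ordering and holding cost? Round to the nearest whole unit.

EOQ = √(2DS / H) = √(2 × 23,600 × 242 / 2.79).
= √(11,422,400 / 2.79) = √4,094,050.1792 ≈ 2023.376.

Q* ≈ 2,023 cases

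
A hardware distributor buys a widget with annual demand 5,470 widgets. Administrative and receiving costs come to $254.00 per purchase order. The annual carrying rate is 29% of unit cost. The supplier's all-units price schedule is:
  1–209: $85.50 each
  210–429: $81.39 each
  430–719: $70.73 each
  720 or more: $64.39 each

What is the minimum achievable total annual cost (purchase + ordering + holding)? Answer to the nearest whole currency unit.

Holding cost per unit per year at price C is H = 0.29·C.
Candidates are each tier's EOQ (if it falls in that tier) and each price-break quantity.
Tier 1 ($85.50): EOQ = 334.8 exceeds tier's upper bound 209, so this tier is dominated.
EOQ at $81.39 = 343.1 (feasible in tier 2): TC = 5,470×$81.39 + (5,470/343.1)×254 + (343.1/2)×0.29×$81.39 = $453,301.90.
EOQ at $70.73 = 368.1 < 430, so use break Q=430: TC = 5,470×$70.73 + (5,470/430.0)×254 + (430.0/2)×0.29×$70.73 = $394,534.23.
EOQ at $64.39 = 385.8 < 720, so use break Q=720: TC = 5,470×$64.39 + (5,470/720.0)×254 + (720.0/2)×0.29×$64.39 = $360,865.31.
Lowest total cost among the candidates is at Q = 720.0.

TC* ≈ $360,865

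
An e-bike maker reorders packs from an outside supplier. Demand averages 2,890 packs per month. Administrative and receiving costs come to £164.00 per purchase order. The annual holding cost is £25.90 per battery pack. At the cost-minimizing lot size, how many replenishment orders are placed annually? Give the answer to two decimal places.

N ≈ 52.33 orders per year

Annual demand D = 2,890 × 12 = 34,680.
EOQ = √(2DS/H) = √(2 × 34,680 × 164 / 25.9) ≈ 662.71.
Orders per year = D / Q* = 34,680 / 662.71 ≈ 52.330.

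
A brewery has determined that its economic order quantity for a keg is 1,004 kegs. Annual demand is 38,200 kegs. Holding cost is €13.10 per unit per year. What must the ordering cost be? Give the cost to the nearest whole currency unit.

Squaring Q* = √(2DS/H) gives Q*² = 2DS/H.
From Q* = √(2DS/H): S = Q*²H / (2D) = 1,004² × 13.1 / (2 × 38,200) = 172.8404.

S ≈ €173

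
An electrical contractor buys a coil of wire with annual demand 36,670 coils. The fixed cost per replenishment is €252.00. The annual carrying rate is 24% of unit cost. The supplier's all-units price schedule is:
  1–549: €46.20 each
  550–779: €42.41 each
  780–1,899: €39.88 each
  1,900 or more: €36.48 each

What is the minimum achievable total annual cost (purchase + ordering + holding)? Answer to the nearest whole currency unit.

Holding cost per unit per year at price C is H = 0.24·C.
Evaluate total cost at each tier's feasible EOQ or, if the EOQ is below the tier, at the tier's minimum quantity.
Tier 1 (€46.20): EOQ = 1291.1 exceeds tier's upper bound 549, so this tier is dominated.
Tier 2 (€42.41): EOQ = 1347.5 exceeds tier's upper bound 779, so this tier is dominated.
EOQ at €39.88 = 1389.6 (feasible in tier 3): TC = 36,670×€39.88 + (36,670/1389.6)×252 + (1389.6/2)×0.24×€39.88 = €1,475,699.67.
EOQ at €36.48 = 1452.9 < 1900, so use break Q=1900: TC = 36,670×€36.48 + (36,670/1900.0)×252 + (1900.0/2)×0.24×€36.48 = €1,350,902.64.
Lowest total cost among the candidates is at Q = 1900.0.

TC* ≈ €1,350,903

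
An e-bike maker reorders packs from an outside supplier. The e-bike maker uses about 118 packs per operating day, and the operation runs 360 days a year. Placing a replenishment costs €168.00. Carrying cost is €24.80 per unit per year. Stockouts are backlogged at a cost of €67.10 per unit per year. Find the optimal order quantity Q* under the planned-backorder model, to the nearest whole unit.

Annual demand D = 118 × 360 = 42,480.
With planned backorders, Q* = √(2DS/H) · √((H+B)/B).
√(2DS/H) = √(2 × 42,480 × 168 / 24.8) = 758.641.
√((H+B)/B) = √((24.8+67.1)/67.1) = 1.1703.
Q* ≈ 887.836.

Q* ≈ 888 packs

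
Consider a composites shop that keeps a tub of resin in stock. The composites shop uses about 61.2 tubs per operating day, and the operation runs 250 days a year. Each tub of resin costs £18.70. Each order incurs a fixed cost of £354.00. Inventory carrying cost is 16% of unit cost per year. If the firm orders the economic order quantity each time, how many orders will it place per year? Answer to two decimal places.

Annual demand D = 61.2 × 250 = 15,300.
Holding cost H = 0.16 × £18.70 = £2.9920 per unit per year.
EOQ = √(2DS/H) = √(2 × 15,300 × 354 / 2.992) ≈ 1902.75.
Orders per year = D / Q* = 15,300 / 1902.75 ≈ 8.041.

N ≈ 8.04 orders per year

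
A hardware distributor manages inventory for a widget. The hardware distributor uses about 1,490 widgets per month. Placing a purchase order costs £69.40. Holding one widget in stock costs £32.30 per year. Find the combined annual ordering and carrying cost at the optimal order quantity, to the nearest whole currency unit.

TC* ≈ £8,953

Annual demand D = 1,490 × 12 = 17,880.
The optimal lot size = √(2DS/H) = √(2 × 17,880 × 69.4 / 32.3) ≈ 277.19.
At Q*, ordering cost (D/Q*)S equals holding cost (Q*/2)H, each = √(DSH/2).
Minimum total = √(2DSH) = √(2 × 17,880 × 69.4 × 32.3) ≈ 8953.230.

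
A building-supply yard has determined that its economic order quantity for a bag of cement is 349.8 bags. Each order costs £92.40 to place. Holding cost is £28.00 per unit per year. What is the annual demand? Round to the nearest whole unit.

Invert the EOQ relation Q*² = 2DS/H.
From Q* = √(2DS/H): D = Q*²H / (2S) = 349.8² × 28 / (2 × 92.4) = 18539.400.

D ≈ 18,539 bags per year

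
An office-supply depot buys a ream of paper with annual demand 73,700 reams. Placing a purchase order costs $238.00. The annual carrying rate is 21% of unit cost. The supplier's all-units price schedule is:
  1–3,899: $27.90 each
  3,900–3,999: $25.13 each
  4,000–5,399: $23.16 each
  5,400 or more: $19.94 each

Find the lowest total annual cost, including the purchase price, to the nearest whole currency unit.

Holding cost per unit per year at price C is H = 0.21·C.
Evaluate total cost at each tier's feasible EOQ or, if the EOQ is below the tier, at the tier's minimum quantity.
EOQ at $27.90 = 2447.0 (feasible in tier 1): TC = 73,700×$27.90 + (73,700/2447.0)×238 + (2447.0/2)×0.21×$27.90 = $2,070,566.69.
EOQ at $25.13 = 2578.3 < 3900, so use break Q=3900: TC = 73,700×$25.13 + (73,700/3900.0)×238 + (3900.0/2)×0.21×$25.13 = $1,866,869.32.
EOQ at $23.16 = 2685.7 < 4000, so use break Q=4000: TC = 73,700×$23.16 + (73,700/4000.0)×238 + (4000.0/2)×0.21×$23.16 = $1,721,004.35.
EOQ at $19.94 = 2894.4 < 5400, so use break Q=5400: TC = 73,700×$19.94 + (73,700/5400.0)×238 + (5400.0/2)×0.21×$19.94 = $1,484,132.24.
Lowest total cost among the candidates is at Q = 5400.0.

TC* ≈ $1,484,132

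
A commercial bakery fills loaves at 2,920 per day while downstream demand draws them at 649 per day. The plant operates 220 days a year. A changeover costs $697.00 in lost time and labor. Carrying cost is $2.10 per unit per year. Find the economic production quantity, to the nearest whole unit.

Annual demand D = 649 × 220 = 142,780.
Production build-up factor (1 − d/p) = 1 − 649/2,920 = 0.7777.
Q* = √(2DS / (H(1 − d/p))) = √(2 × 142,780 × 697 / (2.1 × 0.7777)).
= √(199,035,320 / 1.6333) ≈ 11039.217.

Q* ≈ 11,039 loaves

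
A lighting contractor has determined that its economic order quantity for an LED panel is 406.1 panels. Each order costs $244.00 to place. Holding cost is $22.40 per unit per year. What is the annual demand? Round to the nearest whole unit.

D ≈ 7,570 panels per year

The basic EOQ model gives Q* = √(2DS/H); rearrange for the unknown.
From Q* = √(2DS/H): D = Q*²H / (2S) = 406.1² × 22.4 / (2 × 244) = 7569.970.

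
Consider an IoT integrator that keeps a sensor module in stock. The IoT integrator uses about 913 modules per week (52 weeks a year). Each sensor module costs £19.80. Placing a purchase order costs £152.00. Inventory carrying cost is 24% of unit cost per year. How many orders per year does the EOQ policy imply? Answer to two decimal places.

N ≈ 27.24 orders per year

Annual demand D = 913 × 52 = 47,476.
Holding cost H = 0.24 × £19.80 = £4.7520 per unit per year.
EOQ = √(2DS/H) = √(2 × 47,476 × 152 / 4.752) ≈ 1742.75.
Orders per year = D / Q* = 47,476 / 1742.75 ≈ 27.242.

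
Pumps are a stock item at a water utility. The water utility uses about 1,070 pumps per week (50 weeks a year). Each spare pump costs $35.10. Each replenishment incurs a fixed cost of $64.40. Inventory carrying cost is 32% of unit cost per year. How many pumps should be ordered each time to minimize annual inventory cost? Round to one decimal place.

Annual demand D = 1,070 × 50 = 53,500.
Holding cost H = 0.32 × $35.10 = $11.2320 per unit per year.
EOQ = √(2DS / H) = √(2 × 53,500 × 64.4 / 11.232).
= √(6,890,800 / 11.232) = √613,497.151 ≈ 783.261.

Q* ≈ 783.3 pumps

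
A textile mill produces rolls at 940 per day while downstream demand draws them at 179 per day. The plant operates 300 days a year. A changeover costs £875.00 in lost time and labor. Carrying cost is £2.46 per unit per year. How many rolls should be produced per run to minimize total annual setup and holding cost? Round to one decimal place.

Q* ≈ 6,869.3 rolls

Annual demand D = 179 × 300 = 53,700.
Production build-up factor (1 − d/p) = 1 − 179/940 = 0.8096.
Q* = √(2DS / (H(1 − d/p))) = √(2 × 53,700 × 875 / (2.46 × 0.8096)).
= √(93,975,000 / 1.9916) ≈ 6869.264.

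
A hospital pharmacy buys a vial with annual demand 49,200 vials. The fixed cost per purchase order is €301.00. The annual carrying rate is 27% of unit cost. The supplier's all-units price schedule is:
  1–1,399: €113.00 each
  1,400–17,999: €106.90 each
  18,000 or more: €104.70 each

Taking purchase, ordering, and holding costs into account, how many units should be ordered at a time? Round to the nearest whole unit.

Q* ≈ 1,400 vials

Holding cost per unit per year at price C is H = 0.27·C.
Candidates are each tier's EOQ (if it falls in that tier) and each price-break quantity.
EOQ at €113.00 = 985.3 (feasible in tier 1): TC = 49,200×€113.00 + (49,200/985.3)×301 + (985.3/2)×0.27×€113.00 = €5,589,660.89.
EOQ at €106.90 = 1013.0 < 1400, so use break Q=1400: TC = 49,200×€106.90 + (49,200/1400.0)×301 + (1400.0/2)×0.27×€106.90 = €5,290,262.10.
EOQ at €104.70 = 1023.6 < 18000, so use break Q=18000: TC = 49,200×€104.70 + (49,200/18000.0)×301 + (18000.0/2)×0.27×€104.70 = €5,406,483.73.
Lowest total cost is €5,290,262.10 at Q = 1400.0.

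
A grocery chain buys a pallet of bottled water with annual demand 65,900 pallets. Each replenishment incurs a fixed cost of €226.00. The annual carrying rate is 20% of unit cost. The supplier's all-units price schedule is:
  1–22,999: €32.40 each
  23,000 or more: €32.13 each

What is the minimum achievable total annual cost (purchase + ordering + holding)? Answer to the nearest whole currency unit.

Holding cost per unit per year at price C is H = 0.20·C.
Evaluate total cost at each tier's feasible EOQ or, if the EOQ is below the tier, at the tier's minimum quantity.
EOQ at €32.40 = 2144.0 (feasible in tier 1): TC = 65,900×€32.40 + (65,900/2144.0)×226 + (2144.0/2)×0.20×€32.40 = €2,149,053.11.
EOQ at €32.13 = 2153.0 < 23000, so use break Q=23000: TC = 65,900×€32.13 + (65,900/23000.0)×226 + (23000.0/2)×0.20×€32.13 = €2,191,913.54.
Lowest total cost among the candidates is at Q = 2144.0.

TC* ≈ €2,149,053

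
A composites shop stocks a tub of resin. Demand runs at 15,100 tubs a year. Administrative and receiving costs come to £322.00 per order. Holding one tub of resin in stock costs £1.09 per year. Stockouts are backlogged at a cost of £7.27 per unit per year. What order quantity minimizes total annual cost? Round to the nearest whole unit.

With planned backorders, Q* = √(2DS/H) · √((H+B)/B).
√(2DS/H) = √(2 × 15,100 × 322 / 1.09) = 2986.883.
√((H+B)/B) = √((1.09+7.27)/7.27) = 1.0723.
Q* ≈ 3202.979.

Q* ≈ 3,203 tubs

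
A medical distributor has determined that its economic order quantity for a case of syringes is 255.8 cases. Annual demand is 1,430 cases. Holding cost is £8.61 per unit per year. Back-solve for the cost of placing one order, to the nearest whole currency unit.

S ≈ £197

The basic EOQ model gives Q* = √(2DS/H); rearrange for the unknown.
From Q* = √(2DS/H): S = Q*²H / (2D) = 255.8² × 8.61 / (2 × 1,430) = 196.9873.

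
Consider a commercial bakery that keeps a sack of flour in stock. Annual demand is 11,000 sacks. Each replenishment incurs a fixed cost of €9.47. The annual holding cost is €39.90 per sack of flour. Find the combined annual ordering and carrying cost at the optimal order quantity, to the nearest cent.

Q* = √(2DS/H) = √(2 × 11,000 × 9.47 / 39.9) ≈ 72.26.
At the optimum the two cost components are equal, so total cost = 2·(Q*/2)H = Q*·H.
Minimum total = √(2DSH) = √(2 × 11,000 × 9.47 × 39.9) ≈ 2883.187.

TC* ≈ €2,883.19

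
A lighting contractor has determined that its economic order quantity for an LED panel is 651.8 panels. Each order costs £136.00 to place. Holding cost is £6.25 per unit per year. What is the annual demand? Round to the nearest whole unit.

The basic EOQ model gives Q* = √(2DS/H); rearrange for the unknown.
From Q* = √(2DS/H): D = Q*²H / (2S) = 651.8² × 6.25 / (2 × 136) = 9762.023.

D ≈ 9,762 panels per year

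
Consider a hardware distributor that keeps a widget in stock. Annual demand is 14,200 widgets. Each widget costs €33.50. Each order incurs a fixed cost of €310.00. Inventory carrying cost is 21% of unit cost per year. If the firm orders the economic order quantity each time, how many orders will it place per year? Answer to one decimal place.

Holding cost H = 0.21 × €33.50 = €7.0350 per unit per year.
The optimal lot size = √(2DS/H) = √(2 × 14,200 × 310 / 7.035) ≈ 1118.69.
Orders per year = D / Q* = 14,200 / 1118.69 ≈ 12.693.

N ≈ 12.7 orders per year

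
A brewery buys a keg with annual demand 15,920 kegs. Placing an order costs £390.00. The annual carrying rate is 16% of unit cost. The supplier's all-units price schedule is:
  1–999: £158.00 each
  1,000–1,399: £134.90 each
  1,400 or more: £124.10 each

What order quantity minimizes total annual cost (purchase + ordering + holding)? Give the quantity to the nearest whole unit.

Holding cost per unit per year at price C is H = 0.16·C.
Evaluate total cost at each tier's feasible EOQ or, if the EOQ is below the tier, at the tier's minimum quantity.
EOQ at £158.00 = 700.9 (feasible in tier 1): TC = 15,920×£158.00 + (15,920/700.9)×390 + (700.9/2)×0.16×£158.00 = £2,533,077.70.
EOQ at £134.90 = 758.5 < 1000, so use break Q=1000: TC = 15,920×£134.90 + (15,920/1000.0)×390 + (1000.0/2)×0.16×£134.90 = £2,164,608.80.
EOQ at £124.10 = 790.8 < 1400, so use break Q=1400: TC = 15,920×£124.10 + (15,920/1400.0)×390 + (1400.0/2)×0.16×£124.10 = £1,994,006.06.
Lowest total cost is £1,994,006.06 at Q = 1400.0.

Q* ≈ 1,400 kegs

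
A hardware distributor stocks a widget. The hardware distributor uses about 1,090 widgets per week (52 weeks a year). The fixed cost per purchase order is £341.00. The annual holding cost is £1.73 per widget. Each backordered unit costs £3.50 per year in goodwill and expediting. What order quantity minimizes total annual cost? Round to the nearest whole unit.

Q* ≈ 5,778 widgets

Annual demand D = 1,090 × 52 = 56,680.
With planned backorders, Q* = √(2DS/H) · √((H+B)/B).
√(2DS/H) = √(2 × 56,680 × 341 / 1.73) = 4726.983.
√((H+B)/B) = √((1.73+3.5)/3.5) = 1.2224.
Q* ≈ 5778.311.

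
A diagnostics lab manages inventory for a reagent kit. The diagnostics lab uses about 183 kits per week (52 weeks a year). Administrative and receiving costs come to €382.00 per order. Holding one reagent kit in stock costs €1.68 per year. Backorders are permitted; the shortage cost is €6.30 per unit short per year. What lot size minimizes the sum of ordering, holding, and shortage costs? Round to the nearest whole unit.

Annual demand D = 183 × 52 = 9,516.
With planned backorders, Q* = √(2DS/H) · √((H+B)/B).
√(2DS/H) = √(2 × 9,516 × 382 / 1.68) = 2080.268.
√((H+B)/B) = √((1.68+6.3)/6.3) = 1.1255.
Q* ≈ 2341.264.

Q* ≈ 2,341 kits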